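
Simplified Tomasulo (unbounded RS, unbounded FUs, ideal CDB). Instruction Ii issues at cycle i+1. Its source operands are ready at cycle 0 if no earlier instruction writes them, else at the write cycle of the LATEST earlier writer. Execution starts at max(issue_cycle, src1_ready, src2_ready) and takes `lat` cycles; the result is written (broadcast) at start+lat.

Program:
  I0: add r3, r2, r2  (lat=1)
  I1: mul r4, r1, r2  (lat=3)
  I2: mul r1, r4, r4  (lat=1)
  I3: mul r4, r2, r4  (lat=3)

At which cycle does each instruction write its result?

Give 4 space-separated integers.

I0 add r3: issue@1 deps=(None,None) exec_start@1 write@2
I1 mul r4: issue@2 deps=(None,None) exec_start@2 write@5
I2 mul r1: issue@3 deps=(1,1) exec_start@5 write@6
I3 mul r4: issue@4 deps=(None,1) exec_start@5 write@8

Answer: 2 5 6 8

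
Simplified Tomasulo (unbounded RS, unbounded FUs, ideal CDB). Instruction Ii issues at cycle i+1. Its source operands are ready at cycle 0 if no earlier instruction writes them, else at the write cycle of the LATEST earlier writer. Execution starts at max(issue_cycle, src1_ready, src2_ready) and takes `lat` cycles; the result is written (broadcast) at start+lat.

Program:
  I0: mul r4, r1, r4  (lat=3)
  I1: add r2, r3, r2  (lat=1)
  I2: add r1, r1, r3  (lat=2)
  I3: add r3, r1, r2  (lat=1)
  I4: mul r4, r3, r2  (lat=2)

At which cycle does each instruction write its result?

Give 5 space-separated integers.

I0 mul r4: issue@1 deps=(None,None) exec_start@1 write@4
I1 add r2: issue@2 deps=(None,None) exec_start@2 write@3
I2 add r1: issue@3 deps=(None,None) exec_start@3 write@5
I3 add r3: issue@4 deps=(2,1) exec_start@5 write@6
I4 mul r4: issue@5 deps=(3,1) exec_start@6 write@8

Answer: 4 3 5 6 8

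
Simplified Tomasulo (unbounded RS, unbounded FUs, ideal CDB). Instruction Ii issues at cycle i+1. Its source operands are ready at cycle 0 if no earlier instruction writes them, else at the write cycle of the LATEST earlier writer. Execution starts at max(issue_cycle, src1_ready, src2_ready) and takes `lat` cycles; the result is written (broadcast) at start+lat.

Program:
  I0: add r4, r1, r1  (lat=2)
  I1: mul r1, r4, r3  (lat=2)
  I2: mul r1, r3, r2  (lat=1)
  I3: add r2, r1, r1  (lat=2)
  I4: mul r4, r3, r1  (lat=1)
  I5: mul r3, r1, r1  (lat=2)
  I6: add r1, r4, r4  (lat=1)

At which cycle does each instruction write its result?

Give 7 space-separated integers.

I0 add r4: issue@1 deps=(None,None) exec_start@1 write@3
I1 mul r1: issue@2 deps=(0,None) exec_start@3 write@5
I2 mul r1: issue@3 deps=(None,None) exec_start@3 write@4
I3 add r2: issue@4 deps=(2,2) exec_start@4 write@6
I4 mul r4: issue@5 deps=(None,2) exec_start@5 write@6
I5 mul r3: issue@6 deps=(2,2) exec_start@6 write@8
I6 add r1: issue@7 deps=(4,4) exec_start@7 write@8

Answer: 3 5 4 6 6 8 8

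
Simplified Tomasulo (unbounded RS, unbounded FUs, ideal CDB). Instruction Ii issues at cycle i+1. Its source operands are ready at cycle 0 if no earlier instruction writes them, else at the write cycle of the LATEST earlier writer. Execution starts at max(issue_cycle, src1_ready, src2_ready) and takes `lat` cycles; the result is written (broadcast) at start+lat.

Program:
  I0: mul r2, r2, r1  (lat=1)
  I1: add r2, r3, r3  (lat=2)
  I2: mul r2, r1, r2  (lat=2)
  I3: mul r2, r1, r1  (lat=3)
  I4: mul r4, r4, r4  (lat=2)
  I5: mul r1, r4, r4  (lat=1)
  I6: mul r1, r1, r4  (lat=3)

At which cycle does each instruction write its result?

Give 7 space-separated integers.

Answer: 2 4 6 7 7 8 11

Derivation:
I0 mul r2: issue@1 deps=(None,None) exec_start@1 write@2
I1 add r2: issue@2 deps=(None,None) exec_start@2 write@4
I2 mul r2: issue@3 deps=(None,1) exec_start@4 write@6
I3 mul r2: issue@4 deps=(None,None) exec_start@4 write@7
I4 mul r4: issue@5 deps=(None,None) exec_start@5 write@7
I5 mul r1: issue@6 deps=(4,4) exec_start@7 write@8
I6 mul r1: issue@7 deps=(5,4) exec_start@8 write@11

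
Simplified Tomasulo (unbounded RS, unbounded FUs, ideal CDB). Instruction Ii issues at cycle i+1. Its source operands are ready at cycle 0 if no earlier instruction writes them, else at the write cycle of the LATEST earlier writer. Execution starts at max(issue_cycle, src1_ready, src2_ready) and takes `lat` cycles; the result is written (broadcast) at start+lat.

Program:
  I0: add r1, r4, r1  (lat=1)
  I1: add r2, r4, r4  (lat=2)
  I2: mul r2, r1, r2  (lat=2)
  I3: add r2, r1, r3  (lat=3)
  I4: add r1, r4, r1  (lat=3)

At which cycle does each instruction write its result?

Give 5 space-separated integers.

Answer: 2 4 6 7 8

Derivation:
I0 add r1: issue@1 deps=(None,None) exec_start@1 write@2
I1 add r2: issue@2 deps=(None,None) exec_start@2 write@4
I2 mul r2: issue@3 deps=(0,1) exec_start@4 write@6
I3 add r2: issue@4 deps=(0,None) exec_start@4 write@7
I4 add r1: issue@5 deps=(None,0) exec_start@5 write@8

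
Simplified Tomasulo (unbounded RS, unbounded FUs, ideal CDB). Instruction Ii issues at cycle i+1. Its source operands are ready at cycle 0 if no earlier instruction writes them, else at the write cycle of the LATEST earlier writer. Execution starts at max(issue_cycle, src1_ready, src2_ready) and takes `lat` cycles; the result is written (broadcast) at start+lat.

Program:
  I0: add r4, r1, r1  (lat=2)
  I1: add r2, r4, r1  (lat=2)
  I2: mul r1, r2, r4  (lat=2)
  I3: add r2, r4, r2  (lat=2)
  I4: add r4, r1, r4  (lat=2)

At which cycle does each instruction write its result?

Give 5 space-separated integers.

I0 add r4: issue@1 deps=(None,None) exec_start@1 write@3
I1 add r2: issue@2 deps=(0,None) exec_start@3 write@5
I2 mul r1: issue@3 deps=(1,0) exec_start@5 write@7
I3 add r2: issue@4 deps=(0,1) exec_start@5 write@7
I4 add r4: issue@5 deps=(2,0) exec_start@7 write@9

Answer: 3 5 7 7 9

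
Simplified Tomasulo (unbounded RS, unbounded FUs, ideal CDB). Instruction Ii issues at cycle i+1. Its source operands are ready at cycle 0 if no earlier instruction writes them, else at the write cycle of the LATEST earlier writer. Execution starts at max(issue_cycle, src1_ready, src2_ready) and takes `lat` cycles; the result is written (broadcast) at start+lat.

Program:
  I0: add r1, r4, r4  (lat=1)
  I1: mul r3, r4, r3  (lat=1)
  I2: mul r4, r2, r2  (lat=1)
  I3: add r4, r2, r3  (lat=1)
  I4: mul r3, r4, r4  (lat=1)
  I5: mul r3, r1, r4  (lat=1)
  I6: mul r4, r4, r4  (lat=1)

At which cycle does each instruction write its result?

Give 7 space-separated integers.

Answer: 2 3 4 5 6 7 8

Derivation:
I0 add r1: issue@1 deps=(None,None) exec_start@1 write@2
I1 mul r3: issue@2 deps=(None,None) exec_start@2 write@3
I2 mul r4: issue@3 deps=(None,None) exec_start@3 write@4
I3 add r4: issue@4 deps=(None,1) exec_start@4 write@5
I4 mul r3: issue@5 deps=(3,3) exec_start@5 write@6
I5 mul r3: issue@6 deps=(0,3) exec_start@6 write@7
I6 mul r4: issue@7 deps=(3,3) exec_start@7 write@8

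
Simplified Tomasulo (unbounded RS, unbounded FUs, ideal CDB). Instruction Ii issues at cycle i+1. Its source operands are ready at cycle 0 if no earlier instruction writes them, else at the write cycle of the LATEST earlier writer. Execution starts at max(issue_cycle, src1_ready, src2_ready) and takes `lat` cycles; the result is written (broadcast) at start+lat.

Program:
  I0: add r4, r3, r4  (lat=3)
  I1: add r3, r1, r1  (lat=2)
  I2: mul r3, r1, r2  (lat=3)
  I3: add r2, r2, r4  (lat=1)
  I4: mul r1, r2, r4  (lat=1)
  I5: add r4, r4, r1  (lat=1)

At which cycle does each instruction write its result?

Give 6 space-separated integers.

I0 add r4: issue@1 deps=(None,None) exec_start@1 write@4
I1 add r3: issue@2 deps=(None,None) exec_start@2 write@4
I2 mul r3: issue@3 deps=(None,None) exec_start@3 write@6
I3 add r2: issue@4 deps=(None,0) exec_start@4 write@5
I4 mul r1: issue@5 deps=(3,0) exec_start@5 write@6
I5 add r4: issue@6 deps=(0,4) exec_start@6 write@7

Answer: 4 4 6 5 6 7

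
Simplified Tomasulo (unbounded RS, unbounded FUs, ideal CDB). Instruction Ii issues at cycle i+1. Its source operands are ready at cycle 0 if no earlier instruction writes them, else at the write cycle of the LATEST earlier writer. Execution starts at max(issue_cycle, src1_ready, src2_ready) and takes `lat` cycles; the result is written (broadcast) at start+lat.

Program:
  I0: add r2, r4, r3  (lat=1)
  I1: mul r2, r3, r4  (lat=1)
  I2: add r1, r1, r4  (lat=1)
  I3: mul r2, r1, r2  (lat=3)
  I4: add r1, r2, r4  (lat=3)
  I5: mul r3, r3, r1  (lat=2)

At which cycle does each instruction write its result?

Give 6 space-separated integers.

Answer: 2 3 4 7 10 12

Derivation:
I0 add r2: issue@1 deps=(None,None) exec_start@1 write@2
I1 mul r2: issue@2 deps=(None,None) exec_start@2 write@3
I2 add r1: issue@3 deps=(None,None) exec_start@3 write@4
I3 mul r2: issue@4 deps=(2,1) exec_start@4 write@7
I4 add r1: issue@5 deps=(3,None) exec_start@7 write@10
I5 mul r3: issue@6 deps=(None,4) exec_start@10 write@12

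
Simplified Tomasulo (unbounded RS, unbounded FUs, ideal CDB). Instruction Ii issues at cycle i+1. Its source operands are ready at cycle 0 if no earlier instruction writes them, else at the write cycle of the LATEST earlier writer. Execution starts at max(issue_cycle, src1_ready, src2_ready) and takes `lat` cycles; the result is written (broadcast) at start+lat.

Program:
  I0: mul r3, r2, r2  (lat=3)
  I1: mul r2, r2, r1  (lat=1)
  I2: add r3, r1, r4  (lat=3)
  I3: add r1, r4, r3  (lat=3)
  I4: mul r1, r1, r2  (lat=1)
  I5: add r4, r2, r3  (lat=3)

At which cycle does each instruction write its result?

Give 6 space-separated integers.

I0 mul r3: issue@1 deps=(None,None) exec_start@1 write@4
I1 mul r2: issue@2 deps=(None,None) exec_start@2 write@3
I2 add r3: issue@3 deps=(None,None) exec_start@3 write@6
I3 add r1: issue@4 deps=(None,2) exec_start@6 write@9
I4 mul r1: issue@5 deps=(3,1) exec_start@9 write@10
I5 add r4: issue@6 deps=(1,2) exec_start@6 write@9

Answer: 4 3 6 9 10 9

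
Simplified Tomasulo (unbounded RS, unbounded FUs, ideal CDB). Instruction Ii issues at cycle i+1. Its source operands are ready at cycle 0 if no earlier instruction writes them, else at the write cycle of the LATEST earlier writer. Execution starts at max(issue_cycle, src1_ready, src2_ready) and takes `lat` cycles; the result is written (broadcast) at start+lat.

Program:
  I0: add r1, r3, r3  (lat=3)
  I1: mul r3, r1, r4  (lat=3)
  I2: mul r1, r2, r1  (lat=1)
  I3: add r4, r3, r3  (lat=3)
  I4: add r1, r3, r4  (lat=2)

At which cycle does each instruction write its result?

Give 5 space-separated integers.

Answer: 4 7 5 10 12

Derivation:
I0 add r1: issue@1 deps=(None,None) exec_start@1 write@4
I1 mul r3: issue@2 deps=(0,None) exec_start@4 write@7
I2 mul r1: issue@3 deps=(None,0) exec_start@4 write@5
I3 add r4: issue@4 deps=(1,1) exec_start@7 write@10
I4 add r1: issue@5 deps=(1,3) exec_start@10 write@12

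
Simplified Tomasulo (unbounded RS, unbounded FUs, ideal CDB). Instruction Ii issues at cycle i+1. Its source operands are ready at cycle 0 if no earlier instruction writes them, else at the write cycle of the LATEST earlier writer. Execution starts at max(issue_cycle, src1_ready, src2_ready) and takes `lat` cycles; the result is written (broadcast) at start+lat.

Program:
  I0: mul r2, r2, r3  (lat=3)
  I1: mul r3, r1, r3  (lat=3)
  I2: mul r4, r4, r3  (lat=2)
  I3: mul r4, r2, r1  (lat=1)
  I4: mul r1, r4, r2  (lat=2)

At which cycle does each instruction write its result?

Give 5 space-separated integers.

I0 mul r2: issue@1 deps=(None,None) exec_start@1 write@4
I1 mul r3: issue@2 deps=(None,None) exec_start@2 write@5
I2 mul r4: issue@3 deps=(None,1) exec_start@5 write@7
I3 mul r4: issue@4 deps=(0,None) exec_start@4 write@5
I4 mul r1: issue@5 deps=(3,0) exec_start@5 write@7

Answer: 4 5 7 5 7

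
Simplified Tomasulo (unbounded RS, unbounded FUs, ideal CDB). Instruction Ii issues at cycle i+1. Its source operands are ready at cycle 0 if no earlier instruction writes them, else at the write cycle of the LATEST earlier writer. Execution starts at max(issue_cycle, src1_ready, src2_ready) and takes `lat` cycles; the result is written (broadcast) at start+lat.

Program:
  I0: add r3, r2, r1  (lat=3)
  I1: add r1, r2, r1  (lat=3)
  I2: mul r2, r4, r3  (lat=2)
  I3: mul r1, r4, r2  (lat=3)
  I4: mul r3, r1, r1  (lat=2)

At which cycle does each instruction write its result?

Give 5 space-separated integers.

Answer: 4 5 6 9 11

Derivation:
I0 add r3: issue@1 deps=(None,None) exec_start@1 write@4
I1 add r1: issue@2 deps=(None,None) exec_start@2 write@5
I2 mul r2: issue@3 deps=(None,0) exec_start@4 write@6
I3 mul r1: issue@4 deps=(None,2) exec_start@6 write@9
I4 mul r3: issue@5 deps=(3,3) exec_start@9 write@11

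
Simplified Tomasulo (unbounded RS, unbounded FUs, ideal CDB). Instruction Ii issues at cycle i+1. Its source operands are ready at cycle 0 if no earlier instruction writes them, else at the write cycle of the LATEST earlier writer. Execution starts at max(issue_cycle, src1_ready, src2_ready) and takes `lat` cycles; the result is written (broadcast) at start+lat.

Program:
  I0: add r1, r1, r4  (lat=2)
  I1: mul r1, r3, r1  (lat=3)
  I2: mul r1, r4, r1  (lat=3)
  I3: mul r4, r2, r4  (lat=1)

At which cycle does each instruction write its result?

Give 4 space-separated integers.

Answer: 3 6 9 5

Derivation:
I0 add r1: issue@1 deps=(None,None) exec_start@1 write@3
I1 mul r1: issue@2 deps=(None,0) exec_start@3 write@6
I2 mul r1: issue@3 deps=(None,1) exec_start@6 write@9
I3 mul r4: issue@4 deps=(None,None) exec_start@4 write@5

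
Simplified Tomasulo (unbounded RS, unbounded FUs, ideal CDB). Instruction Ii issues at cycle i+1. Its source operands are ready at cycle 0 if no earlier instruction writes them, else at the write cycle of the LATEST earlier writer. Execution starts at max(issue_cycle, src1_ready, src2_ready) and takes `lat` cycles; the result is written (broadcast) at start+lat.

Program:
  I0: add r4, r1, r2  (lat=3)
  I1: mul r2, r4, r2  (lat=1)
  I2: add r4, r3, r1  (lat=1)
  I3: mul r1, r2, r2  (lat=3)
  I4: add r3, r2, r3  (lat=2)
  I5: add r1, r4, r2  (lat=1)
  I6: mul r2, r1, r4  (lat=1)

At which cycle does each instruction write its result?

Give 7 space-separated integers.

I0 add r4: issue@1 deps=(None,None) exec_start@1 write@4
I1 mul r2: issue@2 deps=(0,None) exec_start@4 write@5
I2 add r4: issue@3 deps=(None,None) exec_start@3 write@4
I3 mul r1: issue@4 deps=(1,1) exec_start@5 write@8
I4 add r3: issue@5 deps=(1,None) exec_start@5 write@7
I5 add r1: issue@6 deps=(2,1) exec_start@6 write@7
I6 mul r2: issue@7 deps=(5,2) exec_start@7 write@8

Answer: 4 5 4 8 7 7 8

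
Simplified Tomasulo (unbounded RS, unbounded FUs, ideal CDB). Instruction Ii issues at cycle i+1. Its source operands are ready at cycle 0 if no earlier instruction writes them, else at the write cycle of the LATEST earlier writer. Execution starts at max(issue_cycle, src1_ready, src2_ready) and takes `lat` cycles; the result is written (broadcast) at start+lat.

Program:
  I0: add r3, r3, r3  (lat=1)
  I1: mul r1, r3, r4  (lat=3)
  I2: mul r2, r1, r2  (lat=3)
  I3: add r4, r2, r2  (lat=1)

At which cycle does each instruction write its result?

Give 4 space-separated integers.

I0 add r3: issue@1 deps=(None,None) exec_start@1 write@2
I1 mul r1: issue@2 deps=(0,None) exec_start@2 write@5
I2 mul r2: issue@3 deps=(1,None) exec_start@5 write@8
I3 add r4: issue@4 deps=(2,2) exec_start@8 write@9

Answer: 2 5 8 9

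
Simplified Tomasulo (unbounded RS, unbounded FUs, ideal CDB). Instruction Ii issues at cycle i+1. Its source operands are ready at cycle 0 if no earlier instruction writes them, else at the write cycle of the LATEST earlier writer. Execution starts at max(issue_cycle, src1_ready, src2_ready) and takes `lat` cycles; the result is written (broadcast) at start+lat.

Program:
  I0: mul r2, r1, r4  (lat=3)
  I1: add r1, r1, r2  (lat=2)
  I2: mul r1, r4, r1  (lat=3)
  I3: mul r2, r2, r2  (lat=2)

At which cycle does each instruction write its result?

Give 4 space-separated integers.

Answer: 4 6 9 6

Derivation:
I0 mul r2: issue@1 deps=(None,None) exec_start@1 write@4
I1 add r1: issue@2 deps=(None,0) exec_start@4 write@6
I2 mul r1: issue@3 deps=(None,1) exec_start@6 write@9
I3 mul r2: issue@4 deps=(0,0) exec_start@4 write@6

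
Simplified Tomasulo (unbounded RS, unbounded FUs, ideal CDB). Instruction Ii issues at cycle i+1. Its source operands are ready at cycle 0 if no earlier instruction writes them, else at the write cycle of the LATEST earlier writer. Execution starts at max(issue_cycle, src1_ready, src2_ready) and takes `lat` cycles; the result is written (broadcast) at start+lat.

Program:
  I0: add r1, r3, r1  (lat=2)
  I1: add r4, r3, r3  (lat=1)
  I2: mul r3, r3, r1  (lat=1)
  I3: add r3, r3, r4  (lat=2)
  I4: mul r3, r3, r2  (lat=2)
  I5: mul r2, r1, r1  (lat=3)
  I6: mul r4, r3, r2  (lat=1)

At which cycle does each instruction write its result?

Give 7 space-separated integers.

Answer: 3 3 4 6 8 9 10

Derivation:
I0 add r1: issue@1 deps=(None,None) exec_start@1 write@3
I1 add r4: issue@2 deps=(None,None) exec_start@2 write@3
I2 mul r3: issue@3 deps=(None,0) exec_start@3 write@4
I3 add r3: issue@4 deps=(2,1) exec_start@4 write@6
I4 mul r3: issue@5 deps=(3,None) exec_start@6 write@8
I5 mul r2: issue@6 deps=(0,0) exec_start@6 write@9
I6 mul r4: issue@7 deps=(4,5) exec_start@9 write@10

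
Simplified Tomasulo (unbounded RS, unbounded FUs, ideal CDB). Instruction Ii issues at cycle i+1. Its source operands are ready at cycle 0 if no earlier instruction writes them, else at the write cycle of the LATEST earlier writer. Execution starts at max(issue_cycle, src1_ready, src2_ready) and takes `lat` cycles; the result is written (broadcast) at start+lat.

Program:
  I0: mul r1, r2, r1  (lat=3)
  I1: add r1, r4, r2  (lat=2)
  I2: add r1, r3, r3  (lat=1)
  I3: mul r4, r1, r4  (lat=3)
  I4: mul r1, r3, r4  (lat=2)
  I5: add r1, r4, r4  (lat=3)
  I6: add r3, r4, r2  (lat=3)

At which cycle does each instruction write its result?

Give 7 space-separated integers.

I0 mul r1: issue@1 deps=(None,None) exec_start@1 write@4
I1 add r1: issue@2 deps=(None,None) exec_start@2 write@4
I2 add r1: issue@3 deps=(None,None) exec_start@3 write@4
I3 mul r4: issue@4 deps=(2,None) exec_start@4 write@7
I4 mul r1: issue@5 deps=(None,3) exec_start@7 write@9
I5 add r1: issue@6 deps=(3,3) exec_start@7 write@10
I6 add r3: issue@7 deps=(3,None) exec_start@7 write@10

Answer: 4 4 4 7 9 10 10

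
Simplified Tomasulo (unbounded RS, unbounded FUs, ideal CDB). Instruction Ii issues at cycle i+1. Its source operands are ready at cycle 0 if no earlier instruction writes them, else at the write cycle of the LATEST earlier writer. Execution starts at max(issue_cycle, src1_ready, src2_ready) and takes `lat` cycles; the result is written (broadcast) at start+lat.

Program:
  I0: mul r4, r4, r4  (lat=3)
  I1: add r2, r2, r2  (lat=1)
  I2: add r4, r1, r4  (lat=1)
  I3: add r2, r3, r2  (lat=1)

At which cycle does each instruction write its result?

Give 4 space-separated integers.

I0 mul r4: issue@1 deps=(None,None) exec_start@1 write@4
I1 add r2: issue@2 deps=(None,None) exec_start@2 write@3
I2 add r4: issue@3 deps=(None,0) exec_start@4 write@5
I3 add r2: issue@4 deps=(None,1) exec_start@4 write@5

Answer: 4 3 5 5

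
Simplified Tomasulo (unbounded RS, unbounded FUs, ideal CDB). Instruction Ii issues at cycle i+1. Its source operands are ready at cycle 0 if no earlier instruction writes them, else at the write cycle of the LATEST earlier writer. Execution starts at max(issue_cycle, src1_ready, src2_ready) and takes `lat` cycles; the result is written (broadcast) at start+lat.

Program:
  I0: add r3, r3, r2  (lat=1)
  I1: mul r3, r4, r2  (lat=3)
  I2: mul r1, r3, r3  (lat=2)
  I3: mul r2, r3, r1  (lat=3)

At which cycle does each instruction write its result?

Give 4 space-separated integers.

I0 add r3: issue@1 deps=(None,None) exec_start@1 write@2
I1 mul r3: issue@2 deps=(None,None) exec_start@2 write@5
I2 mul r1: issue@3 deps=(1,1) exec_start@5 write@7
I3 mul r2: issue@4 deps=(1,2) exec_start@7 write@10

Answer: 2 5 7 10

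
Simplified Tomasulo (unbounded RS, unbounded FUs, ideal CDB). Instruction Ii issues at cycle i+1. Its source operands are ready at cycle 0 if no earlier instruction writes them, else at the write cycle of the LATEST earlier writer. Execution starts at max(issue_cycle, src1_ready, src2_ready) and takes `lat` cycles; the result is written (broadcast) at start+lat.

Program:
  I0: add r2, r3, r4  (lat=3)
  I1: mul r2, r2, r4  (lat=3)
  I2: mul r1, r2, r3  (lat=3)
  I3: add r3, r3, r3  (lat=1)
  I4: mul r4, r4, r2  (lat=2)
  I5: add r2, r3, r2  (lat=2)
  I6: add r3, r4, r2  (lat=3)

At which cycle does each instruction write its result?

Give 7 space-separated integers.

I0 add r2: issue@1 deps=(None,None) exec_start@1 write@4
I1 mul r2: issue@2 deps=(0,None) exec_start@4 write@7
I2 mul r1: issue@3 deps=(1,None) exec_start@7 write@10
I3 add r3: issue@4 deps=(None,None) exec_start@4 write@5
I4 mul r4: issue@5 deps=(None,1) exec_start@7 write@9
I5 add r2: issue@6 deps=(3,1) exec_start@7 write@9
I6 add r3: issue@7 deps=(4,5) exec_start@9 write@12

Answer: 4 7 10 5 9 9 12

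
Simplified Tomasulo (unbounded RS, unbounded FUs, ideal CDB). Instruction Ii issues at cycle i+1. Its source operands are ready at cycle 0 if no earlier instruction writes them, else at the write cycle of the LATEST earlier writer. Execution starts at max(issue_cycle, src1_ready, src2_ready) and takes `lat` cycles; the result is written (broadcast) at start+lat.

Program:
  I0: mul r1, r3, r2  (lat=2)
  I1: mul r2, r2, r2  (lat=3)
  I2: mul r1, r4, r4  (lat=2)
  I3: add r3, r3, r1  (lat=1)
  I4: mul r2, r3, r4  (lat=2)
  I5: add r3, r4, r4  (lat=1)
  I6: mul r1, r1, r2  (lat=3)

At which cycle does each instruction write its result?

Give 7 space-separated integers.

Answer: 3 5 5 6 8 7 11

Derivation:
I0 mul r1: issue@1 deps=(None,None) exec_start@1 write@3
I1 mul r2: issue@2 deps=(None,None) exec_start@2 write@5
I2 mul r1: issue@3 deps=(None,None) exec_start@3 write@5
I3 add r3: issue@4 deps=(None,2) exec_start@5 write@6
I4 mul r2: issue@5 deps=(3,None) exec_start@6 write@8
I5 add r3: issue@6 deps=(None,None) exec_start@6 write@7
I6 mul r1: issue@7 deps=(2,4) exec_start@8 write@11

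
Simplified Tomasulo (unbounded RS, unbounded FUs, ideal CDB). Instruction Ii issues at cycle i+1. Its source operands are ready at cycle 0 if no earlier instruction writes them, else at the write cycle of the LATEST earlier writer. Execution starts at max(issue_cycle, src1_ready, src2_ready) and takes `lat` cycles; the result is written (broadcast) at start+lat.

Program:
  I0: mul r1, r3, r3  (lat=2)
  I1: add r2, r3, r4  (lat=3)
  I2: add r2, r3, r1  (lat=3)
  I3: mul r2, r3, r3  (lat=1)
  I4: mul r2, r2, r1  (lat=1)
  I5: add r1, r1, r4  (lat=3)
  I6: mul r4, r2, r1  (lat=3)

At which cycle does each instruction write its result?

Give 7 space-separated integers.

Answer: 3 5 6 5 6 9 12

Derivation:
I0 mul r1: issue@1 deps=(None,None) exec_start@1 write@3
I1 add r2: issue@2 deps=(None,None) exec_start@2 write@5
I2 add r2: issue@3 deps=(None,0) exec_start@3 write@6
I3 mul r2: issue@4 deps=(None,None) exec_start@4 write@5
I4 mul r2: issue@5 deps=(3,0) exec_start@5 write@6
I5 add r1: issue@6 deps=(0,None) exec_start@6 write@9
I6 mul r4: issue@7 deps=(4,5) exec_start@9 write@12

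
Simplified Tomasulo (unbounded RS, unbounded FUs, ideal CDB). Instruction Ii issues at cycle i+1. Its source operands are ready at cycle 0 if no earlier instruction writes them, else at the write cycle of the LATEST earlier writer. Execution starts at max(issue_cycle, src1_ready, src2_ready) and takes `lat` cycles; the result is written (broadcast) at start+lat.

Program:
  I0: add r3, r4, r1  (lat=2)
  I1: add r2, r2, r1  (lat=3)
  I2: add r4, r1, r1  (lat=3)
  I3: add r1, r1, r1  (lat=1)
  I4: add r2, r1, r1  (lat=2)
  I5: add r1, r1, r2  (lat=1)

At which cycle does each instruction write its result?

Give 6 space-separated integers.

Answer: 3 5 6 5 7 8

Derivation:
I0 add r3: issue@1 deps=(None,None) exec_start@1 write@3
I1 add r2: issue@2 deps=(None,None) exec_start@2 write@5
I2 add r4: issue@3 deps=(None,None) exec_start@3 write@6
I3 add r1: issue@4 deps=(None,None) exec_start@4 write@5
I4 add r2: issue@5 deps=(3,3) exec_start@5 write@7
I5 add r1: issue@6 deps=(3,4) exec_start@7 write@8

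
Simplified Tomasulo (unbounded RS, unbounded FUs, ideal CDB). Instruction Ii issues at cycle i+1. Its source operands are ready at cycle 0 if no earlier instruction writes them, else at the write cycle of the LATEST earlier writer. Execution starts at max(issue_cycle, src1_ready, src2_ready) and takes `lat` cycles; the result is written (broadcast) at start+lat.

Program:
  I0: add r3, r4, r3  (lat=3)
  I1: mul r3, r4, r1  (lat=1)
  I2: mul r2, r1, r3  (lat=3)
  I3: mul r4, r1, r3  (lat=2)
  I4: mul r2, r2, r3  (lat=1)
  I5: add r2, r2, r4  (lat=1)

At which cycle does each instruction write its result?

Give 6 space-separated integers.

I0 add r3: issue@1 deps=(None,None) exec_start@1 write@4
I1 mul r3: issue@2 deps=(None,None) exec_start@2 write@3
I2 mul r2: issue@3 deps=(None,1) exec_start@3 write@6
I3 mul r4: issue@4 deps=(None,1) exec_start@4 write@6
I4 mul r2: issue@5 deps=(2,1) exec_start@6 write@7
I5 add r2: issue@6 deps=(4,3) exec_start@7 write@8

Answer: 4 3 6 6 7 8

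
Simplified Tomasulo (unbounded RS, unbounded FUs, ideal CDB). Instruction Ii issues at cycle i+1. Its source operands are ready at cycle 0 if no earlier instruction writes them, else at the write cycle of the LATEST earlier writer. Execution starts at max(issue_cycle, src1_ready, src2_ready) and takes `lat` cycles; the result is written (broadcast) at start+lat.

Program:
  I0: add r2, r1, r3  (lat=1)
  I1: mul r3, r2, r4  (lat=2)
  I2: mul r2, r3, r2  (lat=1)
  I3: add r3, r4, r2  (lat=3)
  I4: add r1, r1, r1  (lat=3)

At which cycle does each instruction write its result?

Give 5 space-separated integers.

I0 add r2: issue@1 deps=(None,None) exec_start@1 write@2
I1 mul r3: issue@2 deps=(0,None) exec_start@2 write@4
I2 mul r2: issue@3 deps=(1,0) exec_start@4 write@5
I3 add r3: issue@4 deps=(None,2) exec_start@5 write@8
I4 add r1: issue@5 deps=(None,None) exec_start@5 write@8

Answer: 2 4 5 8 8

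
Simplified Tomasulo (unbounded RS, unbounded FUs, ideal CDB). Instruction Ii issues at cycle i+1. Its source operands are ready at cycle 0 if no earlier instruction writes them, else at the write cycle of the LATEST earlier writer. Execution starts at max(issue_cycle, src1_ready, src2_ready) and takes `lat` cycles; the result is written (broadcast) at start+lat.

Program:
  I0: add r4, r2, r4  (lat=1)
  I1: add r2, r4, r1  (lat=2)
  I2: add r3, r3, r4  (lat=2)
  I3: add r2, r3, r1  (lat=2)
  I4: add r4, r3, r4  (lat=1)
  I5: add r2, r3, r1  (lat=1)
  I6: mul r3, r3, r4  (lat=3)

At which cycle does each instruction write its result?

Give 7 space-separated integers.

I0 add r4: issue@1 deps=(None,None) exec_start@1 write@2
I1 add r2: issue@2 deps=(0,None) exec_start@2 write@4
I2 add r3: issue@3 deps=(None,0) exec_start@3 write@5
I3 add r2: issue@4 deps=(2,None) exec_start@5 write@7
I4 add r4: issue@5 deps=(2,0) exec_start@5 write@6
I5 add r2: issue@6 deps=(2,None) exec_start@6 write@7
I6 mul r3: issue@7 deps=(2,4) exec_start@7 write@10

Answer: 2 4 5 7 6 7 10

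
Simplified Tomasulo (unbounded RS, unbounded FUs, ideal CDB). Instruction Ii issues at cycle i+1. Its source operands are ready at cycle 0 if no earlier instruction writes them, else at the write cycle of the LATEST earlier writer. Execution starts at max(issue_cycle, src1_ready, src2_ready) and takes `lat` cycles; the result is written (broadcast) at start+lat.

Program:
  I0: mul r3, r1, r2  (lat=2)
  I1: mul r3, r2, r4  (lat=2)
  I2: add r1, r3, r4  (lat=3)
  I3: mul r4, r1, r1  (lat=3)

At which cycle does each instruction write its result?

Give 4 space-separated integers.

I0 mul r3: issue@1 deps=(None,None) exec_start@1 write@3
I1 mul r3: issue@2 deps=(None,None) exec_start@2 write@4
I2 add r1: issue@3 deps=(1,None) exec_start@4 write@7
I3 mul r4: issue@4 deps=(2,2) exec_start@7 write@10

Answer: 3 4 7 10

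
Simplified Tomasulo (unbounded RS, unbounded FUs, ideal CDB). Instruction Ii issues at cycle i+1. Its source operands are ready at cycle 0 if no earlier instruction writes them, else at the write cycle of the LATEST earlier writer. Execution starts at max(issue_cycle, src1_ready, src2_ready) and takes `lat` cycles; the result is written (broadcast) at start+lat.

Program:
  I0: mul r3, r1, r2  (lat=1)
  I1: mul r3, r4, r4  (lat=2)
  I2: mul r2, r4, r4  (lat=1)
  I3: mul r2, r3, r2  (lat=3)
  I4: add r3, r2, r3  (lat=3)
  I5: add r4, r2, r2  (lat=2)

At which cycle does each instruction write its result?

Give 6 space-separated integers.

I0 mul r3: issue@1 deps=(None,None) exec_start@1 write@2
I1 mul r3: issue@2 deps=(None,None) exec_start@2 write@4
I2 mul r2: issue@3 deps=(None,None) exec_start@3 write@4
I3 mul r2: issue@4 deps=(1,2) exec_start@4 write@7
I4 add r3: issue@5 deps=(3,1) exec_start@7 write@10
I5 add r4: issue@6 deps=(3,3) exec_start@7 write@9

Answer: 2 4 4 7 10 9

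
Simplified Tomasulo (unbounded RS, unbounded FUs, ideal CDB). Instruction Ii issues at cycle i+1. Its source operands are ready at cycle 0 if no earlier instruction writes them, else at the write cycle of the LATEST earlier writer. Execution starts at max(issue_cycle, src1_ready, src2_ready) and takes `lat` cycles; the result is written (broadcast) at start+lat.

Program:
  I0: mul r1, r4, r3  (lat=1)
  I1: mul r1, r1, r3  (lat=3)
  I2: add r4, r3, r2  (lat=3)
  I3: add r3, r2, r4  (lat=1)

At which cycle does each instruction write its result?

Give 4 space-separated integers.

I0 mul r1: issue@1 deps=(None,None) exec_start@1 write@2
I1 mul r1: issue@2 deps=(0,None) exec_start@2 write@5
I2 add r4: issue@3 deps=(None,None) exec_start@3 write@6
I3 add r3: issue@4 deps=(None,2) exec_start@6 write@7

Answer: 2 5 6 7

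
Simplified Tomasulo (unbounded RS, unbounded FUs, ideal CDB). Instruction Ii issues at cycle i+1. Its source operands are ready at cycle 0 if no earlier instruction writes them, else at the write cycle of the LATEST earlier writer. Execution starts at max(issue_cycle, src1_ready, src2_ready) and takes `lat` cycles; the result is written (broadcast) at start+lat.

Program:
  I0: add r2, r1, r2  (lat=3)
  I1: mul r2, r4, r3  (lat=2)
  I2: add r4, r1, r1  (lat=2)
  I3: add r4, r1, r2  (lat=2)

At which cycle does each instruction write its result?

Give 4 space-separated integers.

I0 add r2: issue@1 deps=(None,None) exec_start@1 write@4
I1 mul r2: issue@2 deps=(None,None) exec_start@2 write@4
I2 add r4: issue@3 deps=(None,None) exec_start@3 write@5
I3 add r4: issue@4 deps=(None,1) exec_start@4 write@6

Answer: 4 4 5 6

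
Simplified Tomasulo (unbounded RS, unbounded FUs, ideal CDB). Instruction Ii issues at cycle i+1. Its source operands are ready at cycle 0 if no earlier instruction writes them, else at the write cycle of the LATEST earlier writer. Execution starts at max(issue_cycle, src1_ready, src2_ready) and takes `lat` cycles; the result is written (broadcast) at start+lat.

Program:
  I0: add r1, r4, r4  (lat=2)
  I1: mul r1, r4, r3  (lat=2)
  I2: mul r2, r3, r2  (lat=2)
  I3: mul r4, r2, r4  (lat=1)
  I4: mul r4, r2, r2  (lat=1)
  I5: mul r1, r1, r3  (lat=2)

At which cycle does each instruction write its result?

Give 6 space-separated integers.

I0 add r1: issue@1 deps=(None,None) exec_start@1 write@3
I1 mul r1: issue@2 deps=(None,None) exec_start@2 write@4
I2 mul r2: issue@3 deps=(None,None) exec_start@3 write@5
I3 mul r4: issue@4 deps=(2,None) exec_start@5 write@6
I4 mul r4: issue@5 deps=(2,2) exec_start@5 write@6
I5 mul r1: issue@6 deps=(1,None) exec_start@6 write@8

Answer: 3 4 5 6 6 8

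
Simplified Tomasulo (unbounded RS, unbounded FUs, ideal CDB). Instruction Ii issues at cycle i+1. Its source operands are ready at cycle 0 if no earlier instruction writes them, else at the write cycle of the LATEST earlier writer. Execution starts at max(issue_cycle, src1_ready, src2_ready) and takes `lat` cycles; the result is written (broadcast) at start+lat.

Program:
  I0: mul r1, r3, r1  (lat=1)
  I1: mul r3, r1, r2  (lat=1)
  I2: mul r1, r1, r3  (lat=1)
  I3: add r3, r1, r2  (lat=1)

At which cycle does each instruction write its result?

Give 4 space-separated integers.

I0 mul r1: issue@1 deps=(None,None) exec_start@1 write@2
I1 mul r3: issue@2 deps=(0,None) exec_start@2 write@3
I2 mul r1: issue@3 deps=(0,1) exec_start@3 write@4
I3 add r3: issue@4 deps=(2,None) exec_start@4 write@5

Answer: 2 3 4 5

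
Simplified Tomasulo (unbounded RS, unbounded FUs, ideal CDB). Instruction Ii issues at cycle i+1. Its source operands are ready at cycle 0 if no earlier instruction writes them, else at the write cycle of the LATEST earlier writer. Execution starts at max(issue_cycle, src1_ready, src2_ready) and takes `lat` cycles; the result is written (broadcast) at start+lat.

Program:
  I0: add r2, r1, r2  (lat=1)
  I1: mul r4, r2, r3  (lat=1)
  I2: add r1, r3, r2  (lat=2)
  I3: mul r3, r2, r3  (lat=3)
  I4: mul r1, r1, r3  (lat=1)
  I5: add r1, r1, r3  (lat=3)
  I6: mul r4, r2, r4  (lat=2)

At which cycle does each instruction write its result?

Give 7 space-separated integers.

Answer: 2 3 5 7 8 11 9

Derivation:
I0 add r2: issue@1 deps=(None,None) exec_start@1 write@2
I1 mul r4: issue@2 deps=(0,None) exec_start@2 write@3
I2 add r1: issue@3 deps=(None,0) exec_start@3 write@5
I3 mul r3: issue@4 deps=(0,None) exec_start@4 write@7
I4 mul r1: issue@5 deps=(2,3) exec_start@7 write@8
I5 add r1: issue@6 deps=(4,3) exec_start@8 write@11
I6 mul r4: issue@7 deps=(0,1) exec_start@7 write@9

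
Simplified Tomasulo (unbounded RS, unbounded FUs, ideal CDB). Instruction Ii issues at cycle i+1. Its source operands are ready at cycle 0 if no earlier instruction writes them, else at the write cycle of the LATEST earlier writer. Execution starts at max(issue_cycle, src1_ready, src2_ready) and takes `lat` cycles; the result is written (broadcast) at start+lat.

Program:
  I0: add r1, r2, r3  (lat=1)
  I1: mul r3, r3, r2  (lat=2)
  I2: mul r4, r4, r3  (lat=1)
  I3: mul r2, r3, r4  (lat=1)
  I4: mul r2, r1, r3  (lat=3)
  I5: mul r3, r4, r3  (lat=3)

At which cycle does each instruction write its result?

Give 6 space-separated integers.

I0 add r1: issue@1 deps=(None,None) exec_start@1 write@2
I1 mul r3: issue@2 deps=(None,None) exec_start@2 write@4
I2 mul r4: issue@3 deps=(None,1) exec_start@4 write@5
I3 mul r2: issue@4 deps=(1,2) exec_start@5 write@6
I4 mul r2: issue@5 deps=(0,1) exec_start@5 write@8
I5 mul r3: issue@6 deps=(2,1) exec_start@6 write@9

Answer: 2 4 5 6 8 9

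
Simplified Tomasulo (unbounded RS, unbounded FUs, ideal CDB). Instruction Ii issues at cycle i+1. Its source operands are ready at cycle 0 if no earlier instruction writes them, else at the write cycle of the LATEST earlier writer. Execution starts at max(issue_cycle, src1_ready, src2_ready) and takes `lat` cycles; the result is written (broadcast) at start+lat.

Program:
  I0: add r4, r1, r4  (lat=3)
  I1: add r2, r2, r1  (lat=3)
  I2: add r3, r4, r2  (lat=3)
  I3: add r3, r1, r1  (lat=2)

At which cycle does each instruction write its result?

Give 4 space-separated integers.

I0 add r4: issue@1 deps=(None,None) exec_start@1 write@4
I1 add r2: issue@2 deps=(None,None) exec_start@2 write@5
I2 add r3: issue@3 deps=(0,1) exec_start@5 write@8
I3 add r3: issue@4 deps=(None,None) exec_start@4 write@6

Answer: 4 5 8 6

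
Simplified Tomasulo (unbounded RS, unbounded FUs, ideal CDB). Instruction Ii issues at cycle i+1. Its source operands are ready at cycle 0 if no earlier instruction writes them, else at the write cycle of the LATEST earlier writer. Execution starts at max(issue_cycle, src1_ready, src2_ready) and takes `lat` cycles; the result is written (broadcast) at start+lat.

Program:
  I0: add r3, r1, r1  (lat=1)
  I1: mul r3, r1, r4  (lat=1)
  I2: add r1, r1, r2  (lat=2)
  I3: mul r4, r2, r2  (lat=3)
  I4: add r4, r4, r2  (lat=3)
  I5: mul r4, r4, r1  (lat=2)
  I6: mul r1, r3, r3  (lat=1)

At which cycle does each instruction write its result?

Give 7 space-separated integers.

Answer: 2 3 5 7 10 12 8

Derivation:
I0 add r3: issue@1 deps=(None,None) exec_start@1 write@2
I1 mul r3: issue@2 deps=(None,None) exec_start@2 write@3
I2 add r1: issue@3 deps=(None,None) exec_start@3 write@5
I3 mul r4: issue@4 deps=(None,None) exec_start@4 write@7
I4 add r4: issue@5 deps=(3,None) exec_start@7 write@10
I5 mul r4: issue@6 deps=(4,2) exec_start@10 write@12
I6 mul r1: issue@7 deps=(1,1) exec_start@7 write@8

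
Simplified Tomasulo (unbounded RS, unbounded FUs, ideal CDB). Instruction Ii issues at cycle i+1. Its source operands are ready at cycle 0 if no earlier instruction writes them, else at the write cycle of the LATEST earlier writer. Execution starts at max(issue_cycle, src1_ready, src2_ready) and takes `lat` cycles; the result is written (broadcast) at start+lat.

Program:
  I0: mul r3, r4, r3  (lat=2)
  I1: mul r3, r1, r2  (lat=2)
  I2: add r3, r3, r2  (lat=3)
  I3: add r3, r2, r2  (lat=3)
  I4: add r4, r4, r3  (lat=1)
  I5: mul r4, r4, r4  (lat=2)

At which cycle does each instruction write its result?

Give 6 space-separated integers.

Answer: 3 4 7 7 8 10

Derivation:
I0 mul r3: issue@1 deps=(None,None) exec_start@1 write@3
I1 mul r3: issue@2 deps=(None,None) exec_start@2 write@4
I2 add r3: issue@3 deps=(1,None) exec_start@4 write@7
I3 add r3: issue@4 deps=(None,None) exec_start@4 write@7
I4 add r4: issue@5 deps=(None,3) exec_start@7 write@8
I5 mul r4: issue@6 deps=(4,4) exec_start@8 write@10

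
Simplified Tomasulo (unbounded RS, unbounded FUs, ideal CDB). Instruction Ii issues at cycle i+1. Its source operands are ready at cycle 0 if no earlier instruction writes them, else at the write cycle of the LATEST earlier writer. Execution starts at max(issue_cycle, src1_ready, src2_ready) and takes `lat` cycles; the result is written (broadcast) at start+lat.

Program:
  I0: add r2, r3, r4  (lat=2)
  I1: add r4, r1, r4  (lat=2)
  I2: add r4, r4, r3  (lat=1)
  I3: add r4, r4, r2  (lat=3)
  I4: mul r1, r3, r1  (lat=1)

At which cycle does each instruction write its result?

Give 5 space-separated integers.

Answer: 3 4 5 8 6

Derivation:
I0 add r2: issue@1 deps=(None,None) exec_start@1 write@3
I1 add r4: issue@2 deps=(None,None) exec_start@2 write@4
I2 add r4: issue@3 deps=(1,None) exec_start@4 write@5
I3 add r4: issue@4 deps=(2,0) exec_start@5 write@8
I4 mul r1: issue@5 deps=(None,None) exec_start@5 write@6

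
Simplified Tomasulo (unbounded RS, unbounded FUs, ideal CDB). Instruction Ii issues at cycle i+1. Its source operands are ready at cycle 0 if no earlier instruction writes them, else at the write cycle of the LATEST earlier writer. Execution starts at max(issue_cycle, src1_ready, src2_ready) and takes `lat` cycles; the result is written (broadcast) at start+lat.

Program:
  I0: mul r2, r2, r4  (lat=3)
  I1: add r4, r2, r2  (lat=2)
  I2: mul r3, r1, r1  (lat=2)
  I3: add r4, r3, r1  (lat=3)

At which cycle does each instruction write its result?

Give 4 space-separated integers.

Answer: 4 6 5 8

Derivation:
I0 mul r2: issue@1 deps=(None,None) exec_start@1 write@4
I1 add r4: issue@2 deps=(0,0) exec_start@4 write@6
I2 mul r3: issue@3 deps=(None,None) exec_start@3 write@5
I3 add r4: issue@4 deps=(2,None) exec_start@5 write@8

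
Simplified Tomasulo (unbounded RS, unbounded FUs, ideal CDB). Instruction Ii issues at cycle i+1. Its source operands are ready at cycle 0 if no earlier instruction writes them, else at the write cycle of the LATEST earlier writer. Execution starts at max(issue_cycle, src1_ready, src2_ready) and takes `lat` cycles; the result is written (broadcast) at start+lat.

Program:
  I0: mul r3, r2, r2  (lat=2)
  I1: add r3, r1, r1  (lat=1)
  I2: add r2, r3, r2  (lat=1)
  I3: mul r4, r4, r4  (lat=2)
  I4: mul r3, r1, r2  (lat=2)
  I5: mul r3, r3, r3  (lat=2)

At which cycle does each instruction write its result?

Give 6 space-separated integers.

Answer: 3 3 4 6 7 9

Derivation:
I0 mul r3: issue@1 deps=(None,None) exec_start@1 write@3
I1 add r3: issue@2 deps=(None,None) exec_start@2 write@3
I2 add r2: issue@3 deps=(1,None) exec_start@3 write@4
I3 mul r4: issue@4 deps=(None,None) exec_start@4 write@6
I4 mul r3: issue@5 deps=(None,2) exec_start@5 write@7
I5 mul r3: issue@6 deps=(4,4) exec_start@7 write@9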